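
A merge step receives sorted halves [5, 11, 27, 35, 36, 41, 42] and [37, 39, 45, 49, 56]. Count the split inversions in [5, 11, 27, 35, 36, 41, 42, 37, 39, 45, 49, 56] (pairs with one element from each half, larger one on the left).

4

Count, for every r in R, how many entries of L exceed r:
r = 37: 41, 42 → 2
r = 39: 41, 42 → 2
r = 45: none → 0
r = 49: none → 0
r = 56: none → 0
Cross-inversions: 2 + 2 + 0 + 0 + 0 = 4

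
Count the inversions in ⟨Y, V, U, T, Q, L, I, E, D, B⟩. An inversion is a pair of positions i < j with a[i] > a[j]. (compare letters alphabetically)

45

Sweep left to right; for each value list the smaller values that follow it:
Y → V, U, T, Q, L, I, E, D, B → 9
V → U, T, Q, L, I, E, D, B → 8
U → T, Q, L, I, E, D, B → 7
T → Q, L, I, E, D, B → 6
Q → L, I, E, D, B → 5
L → I, E, D, B → 4
I → E, D, B → 3
E → D, B → 2
D → B → 1
B → none → 0
Sum: 9 + 8 + 7 + 6 + 5 + 4 + 3 + 2 + 1 + 0 = 45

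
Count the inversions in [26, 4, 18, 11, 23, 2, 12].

For each element, count later entries that are smaller:
26: 6
4: 1
18: 3
11: 1
23: 2
2: 0
12: 0
Sum: 6 + 1 + 3 + 1 + 2 + 0 + 0 = 13

Inversions: 13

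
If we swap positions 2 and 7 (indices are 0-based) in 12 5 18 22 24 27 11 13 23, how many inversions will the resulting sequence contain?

11

Positions 2 and 7 hold 18 and 13; after swapping, the array is [12, 5, 13, 22, 24, 27, 11, 18, 23].
Sweep left to right; for each value list the smaller values that follow it:
12: 2
5: 0
13: 1
22: 2
24: 3
27: 3
11: 0
18: 0
23: 0
Sum: 2 + 0 + 1 + 2 + 3 + 3 + 0 + 0 + 0 = 11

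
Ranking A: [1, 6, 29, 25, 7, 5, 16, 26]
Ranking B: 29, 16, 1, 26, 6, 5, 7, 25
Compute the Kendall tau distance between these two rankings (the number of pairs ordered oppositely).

Discordant pairs: 14

Assign each item its position (1..8) in the first ordering, then rewrite the second ordering as that position sequence:
positions: 1→1, 6→2, 29→3, 25→4, 7→5, 5→6, 16→7, 26→8
second ordering as positions: [3, 7, 1, 8, 2, 6, 5, 4]
Discordant pairs = inversions in this position sequence.
3: 1, 2 → 2
7: 1, 2, 6, 5, 4 → 5
1: 0
8: 2, 6, 5, 4 → 4
2: 0
6: 5, 4 → 2
5: 4 → 1
4: 0
Total: 2 + 5 + 0 + 4 + 0 + 2 + 1 + 0 = 14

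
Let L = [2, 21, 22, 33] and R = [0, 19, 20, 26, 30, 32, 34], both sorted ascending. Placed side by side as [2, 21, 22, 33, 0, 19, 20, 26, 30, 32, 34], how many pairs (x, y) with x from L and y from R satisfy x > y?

13

Count, for every r in R, how many entries of L exceed r:
r = 0: 2, 21, 22, 33 → 4
r = 19: 21, 22, 33 → 3
r = 20: 21, 22, 33 → 3
r = 26: 33 → 1
r = 30: 33 → 1
r = 32: 33 → 1
r = 34: none → 0
Cross-inversions: 4 + 3 + 3 + 1 + 1 + 1 + 0 = 13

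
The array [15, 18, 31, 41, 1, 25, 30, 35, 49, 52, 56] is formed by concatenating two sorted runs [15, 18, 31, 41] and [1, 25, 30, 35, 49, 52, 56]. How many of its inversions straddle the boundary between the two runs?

9

Take each right-half value and tally the left-half values above it:
r = 1: 15, 18, 31, 41 → 4
r = 25: 31, 41 → 2
r = 30: 31, 41 → 2
r = 35: 41 → 1
r = 49: none → 0
r = 52: none → 0
r = 56: none → 0
Cross-inversions: 4 + 2 + 2 + 1 + 0 + 0 + 0 = 9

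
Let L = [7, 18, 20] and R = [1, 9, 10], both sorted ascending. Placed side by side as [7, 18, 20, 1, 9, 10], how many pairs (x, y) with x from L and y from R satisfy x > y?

7 cross-inversions

Take each right-half value and tally the left-half values above it:
r = 1: 7, 18, 20 → 3
r = 9: 18, 20 → 2
r = 10: 18, 20 → 2
Cross-inversions: 3 + 2 + 2 = 7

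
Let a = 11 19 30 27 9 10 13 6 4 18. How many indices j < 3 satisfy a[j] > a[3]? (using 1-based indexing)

The element at index 3 is 30.
Elements before it: 11, 19
None of them are larger than 30.

0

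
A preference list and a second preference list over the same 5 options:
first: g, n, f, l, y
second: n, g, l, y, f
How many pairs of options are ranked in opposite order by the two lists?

Assign each item its position (1..5) in the first ordering, then rewrite the second ordering as that position sequence:
positions: g→1, n→2, f→3, l→4, y→5
second ordering as positions: [2, 1, 4, 5, 3]
Discordant pairs = inversions in this position sequence.
2: 1 → 1
1: 0
4: 3 → 1
5: 3 → 1
3: 0
Total: 1 + 0 + 1 + 1 + 0 = 3

3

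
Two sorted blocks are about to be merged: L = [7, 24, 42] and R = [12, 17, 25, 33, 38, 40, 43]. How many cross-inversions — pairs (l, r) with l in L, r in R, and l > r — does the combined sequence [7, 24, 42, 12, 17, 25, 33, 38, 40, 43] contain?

Take each right-half value and tally the left-half values above it:
r = 12: 24, 42 → 2
r = 17: 24, 42 → 2
r = 25: 42 → 1
r = 33: 42 → 1
r = 38: 42 → 1
r = 40: 42 → 1
r = 43: none → 0
Cross-inversions: 2 + 2 + 1 + 1 + 1 + 1 + 0 = 8

8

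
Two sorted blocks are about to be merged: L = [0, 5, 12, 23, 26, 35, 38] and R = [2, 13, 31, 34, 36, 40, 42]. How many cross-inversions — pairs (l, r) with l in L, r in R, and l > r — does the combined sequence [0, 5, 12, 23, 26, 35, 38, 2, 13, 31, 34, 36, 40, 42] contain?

For each element r of the right run, count left-run elements greater than r:
r = 2: 5, 12, 23, 26, 35, 38 → 6
r = 13: 23, 26, 35, 38 → 4
r = 31: 35, 38 → 2
r = 34: 35, 38 → 2
r = 36: 38 → 1
r = 40: none → 0
r = 42: none → 0
Cross-inversions: 6 + 4 + 2 + 2 + 1 + 0 + 0 = 15

There are 15 cross-inversions.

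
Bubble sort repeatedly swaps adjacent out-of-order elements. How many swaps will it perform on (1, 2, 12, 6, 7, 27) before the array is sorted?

Each adjacent swap fixes exactly one inversion, so the minimum swap count equals the number of inversions.
Count inversions — for each element, later elements that are smaller:
1: none → 0
2: none → 0
12: 6, 7 → 2
6: none → 0
7: none → 0
27: none → 0
Total inversions: 0 + 0 + 2 + 0 + 0 + 0 = 2

2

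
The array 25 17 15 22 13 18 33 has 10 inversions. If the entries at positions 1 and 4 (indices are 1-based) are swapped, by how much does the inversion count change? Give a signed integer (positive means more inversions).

-1

Positions 1 and 4 hold 25 and 22; after swapping, the array is [22, 17, 15, 25, 13, 18, 33].
Count, for each position, how many later elements it exceeds:
22: 4
17: 2
15: 1
25: 2
13: 0
18: 0
33: 0
Sum: 4 + 2 + 1 + 2 + 0 + 0 + 0 = 9
Change: 9 − 10 = -1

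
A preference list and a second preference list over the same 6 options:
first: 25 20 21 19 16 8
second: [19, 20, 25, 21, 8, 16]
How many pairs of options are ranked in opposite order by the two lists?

5

Assign each item its position (1..6) in the first ordering, then rewrite the second ordering as that position sequence:
positions: 25→1, 20→2, 21→3, 19→4, 16→5, 8→6
second ordering as positions: [4, 2, 1, 3, 6, 5]
Discordant pairs = inversions in this position sequence.
4: 2, 1, 3 → 3
2: 1 → 1
1: 0
3: 0
6: 5 → 1
5: 0
Total: 3 + 1 + 0 + 0 + 1 + 0 = 5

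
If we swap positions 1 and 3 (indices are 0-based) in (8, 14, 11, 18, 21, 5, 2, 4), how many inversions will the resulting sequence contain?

19

Positions 1 and 3 hold 14 and 18; after swapping, the array is [8, 18, 11, 14, 21, 5, 2, 4].
For each element, count later entries that are smaller:
8: 3
18: 5
11: 3
14: 3
21: 3
5: 2
2: 0
4: 0
Sum: 3 + 5 + 3 + 3 + 3 + 2 + 0 + 0 = 19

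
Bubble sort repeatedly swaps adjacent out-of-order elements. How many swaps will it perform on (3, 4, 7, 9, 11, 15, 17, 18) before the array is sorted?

0

Each adjacent swap fixes exactly one inversion, so the minimum swap count equals the number of inversions.
Count inversions — for each element, later elements that are smaller:
3: none → 0
4: none → 0
7: none → 0
9: none → 0
11: none → 0
15: none → 0
17: none → 0
18: none → 0
Total inversions: 0 + 0 + 0 + 0 + 0 + 0 + 0 + 0 = 0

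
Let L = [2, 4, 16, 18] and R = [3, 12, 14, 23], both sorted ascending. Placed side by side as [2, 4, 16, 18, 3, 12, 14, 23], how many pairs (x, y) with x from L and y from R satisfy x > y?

Count, for every r in R, how many entries of L exceed r:
r = 3: 4, 16, 18 → 3
r = 12: 16, 18 → 2
r = 14: 16, 18 → 2
r = 23: none → 0
Cross-inversions: 3 + 2 + 2 + 0 = 7

There are 7 cross-inversions.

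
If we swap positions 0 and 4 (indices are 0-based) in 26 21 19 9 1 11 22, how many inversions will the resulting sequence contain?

Positions 0 and 4 hold 26 and 1; after swapping, the array is [1, 21, 19, 9, 26, 11, 22].
Element-by-element contributions:
1: 0
21: 3
19: 2
9: 0
26: 2
11: 0
22: 0
Sum: 0 + 3 + 2 + 0 + 2 + 0 + 0 = 7

7 inversions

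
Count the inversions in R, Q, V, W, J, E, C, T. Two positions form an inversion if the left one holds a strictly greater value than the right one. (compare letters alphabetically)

18 inversions

For each element, count later entries that are smaller:
R → Q, J, E, C → 4
Q → J, E, C → 3
V → J, E, C, T → 4
W → J, E, C, T → 4
J → E, C → 2
E → C → 1
C → none → 0
T → none → 0
Sum: 4 + 3 + 4 + 4 + 2 + 1 + 0 + 0 = 18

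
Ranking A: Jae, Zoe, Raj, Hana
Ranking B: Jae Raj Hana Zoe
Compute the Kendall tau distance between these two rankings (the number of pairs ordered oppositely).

There are 2 discordant pairs.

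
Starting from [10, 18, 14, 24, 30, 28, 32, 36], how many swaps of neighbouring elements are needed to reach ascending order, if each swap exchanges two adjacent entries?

Swaps: 2

Each adjacent swap fixes exactly one inversion, so the minimum swap count equals the number of inversions.
Count inversions — for each element, later elements that are smaller:
10: none → 0
18: 14 → 1
14: none → 0
24: none → 0
30: 28 → 1
28: none → 0
32: none → 0
36: none → 0
Total inversions: 0 + 1 + 0 + 0 + 1 + 0 + 0 + 0 = 2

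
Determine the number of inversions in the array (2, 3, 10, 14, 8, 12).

3 out-of-order pairs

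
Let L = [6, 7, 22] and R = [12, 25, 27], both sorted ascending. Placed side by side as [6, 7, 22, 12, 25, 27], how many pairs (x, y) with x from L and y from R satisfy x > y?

1

For each element r of the right run, count left-run elements greater than r:
r = 12: 22 → 1
r = 25: none → 0
r = 27: none → 0
Cross-inversions: 1 + 0 + 0 = 1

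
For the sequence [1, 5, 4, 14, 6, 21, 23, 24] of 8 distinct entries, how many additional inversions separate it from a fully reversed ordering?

Maximum inversions for 8 distinct elements is C(8, 2) = 8·7/2 = 28.
Current inversions — for each element, count later smaller elements:
1: 0
5: 1
4: 0
14: 1
6: 0
21: 0
23: 0
24: 0
Current total: 0 + 1 + 0 + 1 + 0 + 0 + 0 + 0 = 2
Shortfall: 28 − 2 = 26

26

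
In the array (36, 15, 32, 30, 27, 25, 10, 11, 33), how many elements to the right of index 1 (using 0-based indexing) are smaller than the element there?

The element at index 1 is 15.
Elements after it: 32, 30, 27, 25, 10, 11, 33
Those smaller than 15: 10, 11

2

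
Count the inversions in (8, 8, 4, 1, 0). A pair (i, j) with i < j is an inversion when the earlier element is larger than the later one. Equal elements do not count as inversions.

9

Out-of-order index pairs (0-indexed):
(0,2): 8 > 4
(0,3): 8 > 1
(0,4): 8 > 0
(1,2): 8 > 4
(1,3): 8 > 1
(1,4): 8 > 0
(2,3): 4 > 1
(2,4): 4 > 0
(3,4): 1 > 0
That's 9 pairs.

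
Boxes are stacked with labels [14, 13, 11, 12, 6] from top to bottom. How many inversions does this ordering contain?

Inversion pairs (indices are 0-based):
(0,1): 14 > 13
(0,2): 14 > 11
(0,3): 14 > 12
(0,4): 14 > 6
(1,2): 13 > 11
(1,3): 13 > 12
(1,4): 13 > 6
(2,4): 11 > 6
(3,4): 12 > 6
That's 9 pairs.

9 out-of-order pairs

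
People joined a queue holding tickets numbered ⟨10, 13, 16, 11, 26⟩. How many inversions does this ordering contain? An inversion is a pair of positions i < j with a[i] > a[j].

There are 2 inversions.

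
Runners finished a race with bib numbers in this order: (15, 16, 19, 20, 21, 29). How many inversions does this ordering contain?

0

Inversion pairs (indices are 0-based):
(none)
That's 0 pairs.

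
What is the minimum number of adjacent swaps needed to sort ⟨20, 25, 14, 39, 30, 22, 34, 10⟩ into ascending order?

14 adjacent swaps

The minimum number of adjacent swaps to sort an array equals its inversion count, since every such swap removes exactly one inversion.
Count inversions — for each element, later elements that are smaller:
20: 14, 10 → 2
25: 14, 22, 10 → 3
14: 10 → 1
39: 30, 22, 34, 10 → 4
30: 22, 10 → 2
22: 10 → 1
34: 10 → 1
10: none → 0
Total inversions: 2 + 3 + 1 + 4 + 2 + 1 + 1 + 0 = 14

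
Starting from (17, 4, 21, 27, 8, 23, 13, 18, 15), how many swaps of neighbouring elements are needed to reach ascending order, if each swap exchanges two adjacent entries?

17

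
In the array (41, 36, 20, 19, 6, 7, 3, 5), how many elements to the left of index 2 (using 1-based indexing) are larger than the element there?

1

The element at index 2 is 36.
Elements before it: 41
Those larger than 36: 41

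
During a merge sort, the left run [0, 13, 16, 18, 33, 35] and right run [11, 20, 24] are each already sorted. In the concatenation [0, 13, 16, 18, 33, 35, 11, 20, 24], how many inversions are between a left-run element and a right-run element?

Count, for every r in R, how many entries of L exceed r:
r = 11: 13, 16, 18, 33, 35 → 5
r = 20: 33, 35 → 2
r = 24: 33, 35 → 2
Cross-inversions: 5 + 2 + 2 = 9

There are 9 cross-inversions.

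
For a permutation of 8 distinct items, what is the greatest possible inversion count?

28 inversions

A reversed (strictly descending) arrangement makes every pair an inversion, giving C(8, 2) inversions.
C(8, 2) = 8·7/2 = 28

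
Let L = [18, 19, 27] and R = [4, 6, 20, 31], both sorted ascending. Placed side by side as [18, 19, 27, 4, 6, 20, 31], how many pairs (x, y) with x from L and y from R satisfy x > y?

For each element r of the right run, count left-run elements greater than r:
r = 4: 18, 19, 27 → 3
r = 6: 18, 19, 27 → 3
r = 20: 27 → 1
r = 31: none → 0
Cross-inversions: 3 + 3 + 1 + 0 = 7

7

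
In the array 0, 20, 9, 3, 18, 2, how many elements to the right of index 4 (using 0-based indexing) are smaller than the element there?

1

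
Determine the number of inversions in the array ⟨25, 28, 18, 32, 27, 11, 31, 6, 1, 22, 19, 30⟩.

Element-by-element contributions:
25 → 18, 11, 6, 1, 22, 19 → 6
28 → 18, 27, 11, 6, 1, 22, 19 → 7
18 → 11, 6, 1 → 3
32 → 27, 11, 31, 6, 1, 22, 19, 30 → 8
27 → 11, 6, 1, 22, 19 → 5
11 → 6, 1 → 2
31 → 6, 1, 22, 19, 30 → 5
6 → 1 → 1
1 → none → 0
22 → 19 → 1
19 → none → 0
30 → none → 0
Sum: 6 + 7 + 3 + 8 + 5 + 2 + 5 + 1 + 0 + 1 + 0 + 0 = 38

Inversions: 38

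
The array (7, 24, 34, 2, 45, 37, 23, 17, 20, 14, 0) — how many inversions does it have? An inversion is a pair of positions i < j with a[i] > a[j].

35 inversions

Count, for each position, how many later elements it exceeds:
7 → 2, 0 → 2
24 → 2, 23, 17, 20, 14, 0 → 6
34 → 2, 23, 17, 20, 14, 0 → 6
2 → 0 → 1
45 → 37, 23, 17, 20, 14, 0 → 6
37 → 23, 17, 20, 14, 0 → 5
23 → 17, 20, 14, 0 → 4
17 → 14, 0 → 2
20 → 14, 0 → 2
14 → 0 → 1
0 → none → 0
Sum: 2 + 6 + 6 + 1 + 6 + 5 + 4 + 2 + 2 + 1 + 0 = 35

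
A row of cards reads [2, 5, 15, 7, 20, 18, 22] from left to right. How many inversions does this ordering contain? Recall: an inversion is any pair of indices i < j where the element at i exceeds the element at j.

2

Listing every pair i<j with a[i]>a[j] (using 1-based positions):
(3,4): 15 > 7
(5,6): 20 > 18
That's 2 pairs.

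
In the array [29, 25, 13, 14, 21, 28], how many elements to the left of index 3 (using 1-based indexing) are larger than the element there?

The element at index 3 is 13.
Elements before it: 29, 25
Those larger than 13: 29, 25

2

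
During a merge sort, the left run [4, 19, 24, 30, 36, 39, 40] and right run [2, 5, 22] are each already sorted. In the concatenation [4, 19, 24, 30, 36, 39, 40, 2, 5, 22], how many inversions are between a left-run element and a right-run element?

Take each right-half value and tally the left-half values above it:
r = 2: 4, 19, 24, 30, 36, 39, 40 → 7
r = 5: 19, 24, 30, 36, 39, 40 → 6
r = 22: 24, 30, 36, 39, 40 → 5
Cross-inversions: 7 + 6 + 5 = 18

18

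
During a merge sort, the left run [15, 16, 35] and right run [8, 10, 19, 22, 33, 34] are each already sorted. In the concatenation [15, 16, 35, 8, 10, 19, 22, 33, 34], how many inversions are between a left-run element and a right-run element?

Count, for every r in R, how many entries of L exceed r:
r = 8: 15, 16, 35 → 3
r = 10: 15, 16, 35 → 3
r = 19: 35 → 1
r = 22: 35 → 1
r = 33: 35 → 1
r = 34: 35 → 1
Cross-inversions: 3 + 3 + 1 + 1 + 1 + 1 = 10

10 cross-inversions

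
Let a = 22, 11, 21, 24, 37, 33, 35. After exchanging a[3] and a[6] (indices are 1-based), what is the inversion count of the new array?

Positions 3 and 6 hold 21 and 33; after swapping, the array is [22, 11, 33, 24, 37, 21, 35].
For each element, count later entries that are smaller:
22 → 11, 21 → 2
11 → none → 0
33 → 24, 21 → 2
24 → 21 → 1
37 → 21, 35 → 2
21 → none → 0
35 → none → 0
Sum: 2 + 0 + 2 + 1 + 2 + 0 + 0 = 7

7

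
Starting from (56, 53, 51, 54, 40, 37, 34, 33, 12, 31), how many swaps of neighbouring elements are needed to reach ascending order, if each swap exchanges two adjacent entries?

42 swaps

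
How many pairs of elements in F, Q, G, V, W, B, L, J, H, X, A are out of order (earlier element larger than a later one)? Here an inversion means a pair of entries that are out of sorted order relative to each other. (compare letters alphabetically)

28

For each element, count later entries that are smaller:
F → B, A → 2
Q → G, B, L, J, H, A → 6
G → B, A → 2
V → B, L, J, H, A → 5
W → B, L, J, H, A → 5
B → A → 1
L → J, H, A → 3
J → H, A → 2
H → A → 1
X → A → 1
A → none → 0
Sum: 2 + 6 + 2 + 5 + 5 + 1 + 3 + 2 + 1 + 1 + 0 = 28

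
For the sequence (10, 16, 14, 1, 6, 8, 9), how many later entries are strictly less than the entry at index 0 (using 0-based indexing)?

4

The element at index 0 is 10.
Elements after it: 16, 14, 1, 6, 8, 9
Those smaller than 10: 1, 6, 8, 9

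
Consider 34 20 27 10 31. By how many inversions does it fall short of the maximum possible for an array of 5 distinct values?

4 inversions short

Maximum inversions for 5 distinct elements is C(5, 2) = 5·4/2 = 10.
Current inversions — for each element, count later smaller elements:
34: 4
20: 1
27: 1
10: 0
31: 0
Current total: 4 + 1 + 1 + 0 + 0 = 6
Shortfall: 10 − 6 = 4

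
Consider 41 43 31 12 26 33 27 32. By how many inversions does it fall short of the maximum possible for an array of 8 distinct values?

11

Maximum inversions for 8 distinct elements is C(8, 2) = 8·7/2 = 28.
Current inversions — for each element, count later smaller elements:
41: 6
43: 6
31: 3
12: 0
26: 0
33: 2
27: 0
32: 0
Current total: 6 + 6 + 3 + 0 + 0 + 2 + 0 + 0 = 17
Shortfall: 28 − 17 = 11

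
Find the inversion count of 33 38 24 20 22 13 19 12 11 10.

42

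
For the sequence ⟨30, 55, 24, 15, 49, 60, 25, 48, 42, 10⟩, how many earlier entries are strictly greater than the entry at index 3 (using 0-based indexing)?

The element at index 3 is 15.
Elements before it: 30, 55, 24
Those larger than 15: 30, 55, 24

3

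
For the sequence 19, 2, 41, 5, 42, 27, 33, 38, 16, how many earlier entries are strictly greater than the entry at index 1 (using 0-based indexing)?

The element at index 1 is 2.
Elements before it: 19
Those larger than 2: 19

1 such element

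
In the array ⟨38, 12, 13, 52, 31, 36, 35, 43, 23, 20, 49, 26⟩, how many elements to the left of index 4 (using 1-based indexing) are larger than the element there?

0 such elements

The element at index 4 is 52.
Elements before it: 38, 12, 13
None of them are larger than 52.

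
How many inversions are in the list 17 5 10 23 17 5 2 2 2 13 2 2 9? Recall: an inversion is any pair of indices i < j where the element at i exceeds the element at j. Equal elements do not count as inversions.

47 out-of-order pairs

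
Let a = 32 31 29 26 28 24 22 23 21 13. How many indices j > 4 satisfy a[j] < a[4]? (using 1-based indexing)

The element at index 4 is 26.
Elements after it: 28, 24, 22, 23, 21, 13
Those smaller than 26: 24, 22, 23, 21, 13

5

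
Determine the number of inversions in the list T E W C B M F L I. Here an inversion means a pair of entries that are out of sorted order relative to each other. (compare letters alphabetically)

20 inversions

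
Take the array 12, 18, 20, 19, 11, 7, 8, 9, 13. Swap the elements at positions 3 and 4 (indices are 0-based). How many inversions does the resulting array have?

Inversions: 22

Positions 3 and 4 hold 19 and 11; after swapping, the array is [12, 18, 20, 11, 19, 7, 8, 9, 13].
Count, for each position, how many later elements it exceeds:
12: 4
18: 5
20: 6
11: 3
19: 4
7: 0
8: 0
9: 0
13: 0
Sum: 4 + 5 + 6 + 3 + 4 + 0 + 0 + 0 + 0 = 22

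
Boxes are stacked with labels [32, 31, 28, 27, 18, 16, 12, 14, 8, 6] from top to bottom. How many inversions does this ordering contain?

44

Sweep left to right; for each value list the smaller values that follow it:
32: 9
31: 8
28: 7
27: 6
18: 5
16: 4
12: 2
14: 2
8: 1
6: 0
Sum: 9 + 8 + 7 + 6 + 5 + 4 + 2 + 2 + 1 + 0 = 44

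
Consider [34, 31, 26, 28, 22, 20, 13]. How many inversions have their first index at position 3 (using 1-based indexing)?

3

The element at index 3 is 26.
Elements after it: 28, 22, 20, 13
Those smaller than 26: 22, 20, 13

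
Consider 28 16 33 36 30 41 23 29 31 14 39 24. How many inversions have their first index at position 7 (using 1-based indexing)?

The element at index 7 is 23.
Elements after it: 29, 31, 14, 39, 24
Those smaller than 23: 14

1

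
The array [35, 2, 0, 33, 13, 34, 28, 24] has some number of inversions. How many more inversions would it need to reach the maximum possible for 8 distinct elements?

Maximum inversions for 8 distinct elements is C(8, 2) = 8·7/2 = 28.
Current inversions — for each element, count later smaller elements:
35: 7
2: 1
0: 0
33: 3
13: 0
34: 2
28: 1
24: 0
Current total: 7 + 1 + 0 + 3 + 0 + 2 + 1 + 0 = 14
Shortfall: 28 − 14 = 14

14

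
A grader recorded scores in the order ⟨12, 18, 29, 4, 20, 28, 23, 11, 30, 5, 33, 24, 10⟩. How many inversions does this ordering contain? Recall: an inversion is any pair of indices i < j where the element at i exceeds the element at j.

Count, for each position, how many later elements it exceeds:
12 → 4, 11, 5, 10 → 4
18 → 4, 11, 5, 10 → 4
29 → 4, 20, 28, 23, 11, 5, 24, 10 → 8
4 → none → 0
20 → 11, 5, 10 → 3
28 → 23, 11, 5, 24, 10 → 5
23 → 11, 5, 10 → 3
11 → 5, 10 → 2
30 → 5, 24, 10 → 3
5 → none → 0
33 → 24, 10 → 2
24 → 10 → 1
10 → none → 0
Sum: 4 + 4 + 8 + 0 + 3 + 5 + 3 + 2 + 3 + 0 + 2 + 1 + 0 = 35

Out-of-order pairs: 35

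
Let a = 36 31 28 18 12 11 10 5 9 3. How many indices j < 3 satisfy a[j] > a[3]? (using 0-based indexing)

3

The element at index 3 is 18.
Elements before it: 36, 31, 28
Those larger than 18: 36, 31, 28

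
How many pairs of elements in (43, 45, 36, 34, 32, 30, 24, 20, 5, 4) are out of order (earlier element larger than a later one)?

44

Sweep left to right; for each value list the smaller values that follow it:
43 → 36, 34, 32, 30, 24, 20, 5, 4 → 8
45 → 36, 34, 32, 30, 24, 20, 5, 4 → 8
36 → 34, 32, 30, 24, 20, 5, 4 → 7
34 → 32, 30, 24, 20, 5, 4 → 6
32 → 30, 24, 20, 5, 4 → 5
30 → 24, 20, 5, 4 → 4
24 → 20, 5, 4 → 3
20 → 5, 4 → 2
5 → 4 → 1
4 → none → 0
Sum: 8 + 8 + 7 + 6 + 5 + 4 + 3 + 2 + 1 + 0 = 44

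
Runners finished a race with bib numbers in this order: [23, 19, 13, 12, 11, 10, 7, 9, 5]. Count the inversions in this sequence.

35 inversions

Element-by-element contributions:
23 → 19, 13, 12, 11, 10, 7, 9, 5 → 8
19 → 13, 12, 11, 10, 7, 9, 5 → 7
13 → 12, 11, 10, 7, 9, 5 → 6
12 → 11, 10, 7, 9, 5 → 5
11 → 10, 7, 9, 5 → 4
10 → 7, 9, 5 → 3
7 → 5 → 1
9 → 5 → 1
5 → none → 0
Sum: 8 + 7 + 6 + 5 + 4 + 3 + 1 + 1 + 0 = 35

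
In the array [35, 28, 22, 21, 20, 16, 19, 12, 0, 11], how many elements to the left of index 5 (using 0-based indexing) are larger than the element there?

The element at index 5 is 16.
Elements before it: 35, 28, 22, 21, 20
Those larger than 16: 35, 28, 22, 21, 20

5 such elements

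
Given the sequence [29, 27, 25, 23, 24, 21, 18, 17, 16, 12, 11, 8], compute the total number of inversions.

65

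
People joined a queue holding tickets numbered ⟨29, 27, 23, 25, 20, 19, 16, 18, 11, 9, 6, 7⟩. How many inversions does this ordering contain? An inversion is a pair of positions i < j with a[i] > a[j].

Inversions: 63

Sweep left to right; for each value list the smaller values that follow it:
29 → 27, 23, 25, 20, 19, 16, 18, 11, 9, 6, 7 → 11
27 → 23, 25, 20, 19, 16, 18, 11, 9, 6, 7 → 10
23 → 20, 19, 16, 18, 11, 9, 6, 7 → 8
25 → 20, 19, 16, 18, 11, 9, 6, 7 → 8
20 → 19, 16, 18, 11, 9, 6, 7 → 7
19 → 16, 18, 11, 9, 6, 7 → 6
16 → 11, 9, 6, 7 → 4
18 → 11, 9, 6, 7 → 4
11 → 9, 6, 7 → 3
9 → 6, 7 → 2
6 → none → 0
7 → none → 0
Sum: 11 + 10 + 8 + 8 + 7 + 6 + 4 + 4 + 3 + 2 + 0 + 0 = 63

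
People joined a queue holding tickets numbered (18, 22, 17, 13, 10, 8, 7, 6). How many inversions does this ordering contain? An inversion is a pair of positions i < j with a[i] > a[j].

Element-by-element contributions:
18 → 17, 13, 10, 8, 7, 6 → 6
22 → 17, 13, 10, 8, 7, 6 → 6
17 → 13, 10, 8, 7, 6 → 5
13 → 10, 8, 7, 6 → 4
10 → 8, 7, 6 → 3
8 → 7, 6 → 2
7 → 6 → 1
6 → none → 0
Sum: 6 + 6 + 5 + 4 + 3 + 2 + 1 + 0 = 27

27 inversions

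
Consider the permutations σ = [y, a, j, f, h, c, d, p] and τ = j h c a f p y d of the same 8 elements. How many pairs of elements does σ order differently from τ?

12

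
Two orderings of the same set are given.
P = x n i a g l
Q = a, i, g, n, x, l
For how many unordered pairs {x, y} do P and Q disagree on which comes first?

8 disagreeing pairs

Assign each item its position (1..6) in the first ordering, then rewrite the second ordering as that position sequence:
positions: x→1, n→2, i→3, a→4, g→5, l→6
second ordering as positions: [4, 3, 5, 2, 1, 6]
Discordant pairs = inversions in this position sequence.
4: 3, 2, 1 → 3
3: 2, 1 → 2
5: 2, 1 → 2
2: 1 → 1
1: 0
6: 0
Total: 3 + 2 + 2 + 1 + 0 + 0 = 8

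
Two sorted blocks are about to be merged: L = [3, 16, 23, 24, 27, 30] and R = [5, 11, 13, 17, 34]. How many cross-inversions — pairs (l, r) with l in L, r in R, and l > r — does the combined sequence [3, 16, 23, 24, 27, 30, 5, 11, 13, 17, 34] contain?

For each element r of the right run, count left-run elements greater than r:
r = 5: 16, 23, 24, 27, 30 → 5
r = 11: 16, 23, 24, 27, 30 → 5
r = 13: 16, 23, 24, 27, 30 → 5
r = 17: 23, 24, 27, 30 → 4
r = 34: none → 0
Cross-inversions: 5 + 5 + 5 + 4 + 0 = 19

19 cross-inversions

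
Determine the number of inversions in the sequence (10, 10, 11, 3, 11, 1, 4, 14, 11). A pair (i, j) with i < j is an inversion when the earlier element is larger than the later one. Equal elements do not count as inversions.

There are 13 inversions.

Element-by-element contributions:
10: 3
10: 3
11: 3
3: 1
11: 2
1: 0
4: 0
14: 1
11: 0
Sum: 3 + 3 + 3 + 1 + 2 + 0 + 0 + 1 + 0 = 13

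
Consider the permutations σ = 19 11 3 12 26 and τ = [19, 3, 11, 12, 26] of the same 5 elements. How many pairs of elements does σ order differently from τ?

1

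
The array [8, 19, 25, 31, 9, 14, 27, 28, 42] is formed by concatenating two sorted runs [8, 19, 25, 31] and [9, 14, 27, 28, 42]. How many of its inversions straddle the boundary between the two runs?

Count, for every r in R, how many entries of L exceed r:
r = 9: 19, 25, 31 → 3
r = 14: 19, 25, 31 → 3
r = 27: 31 → 1
r = 28: 31 → 1
r = 42: none → 0
Cross-inversions: 3 + 3 + 1 + 1 + 0 = 8

8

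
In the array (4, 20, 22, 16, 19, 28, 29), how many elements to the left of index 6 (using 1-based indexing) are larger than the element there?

0

The element at index 6 is 28.
Elements before it: 4, 20, 22, 16, 19
None of them are larger than 28.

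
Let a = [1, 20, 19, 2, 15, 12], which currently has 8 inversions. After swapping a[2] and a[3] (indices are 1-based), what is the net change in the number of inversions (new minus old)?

-1

Positions 2 and 3 hold 20 and 19; after swapping, the array is [1, 19, 20, 2, 15, 12].
Sweep left to right; for each value list the smaller values that follow it:
1: 0
19: 3
20: 3
2: 0
15: 1
12: 0
Sum: 0 + 3 + 3 + 0 + 1 + 0 = 7
Change: 7 − 8 = -1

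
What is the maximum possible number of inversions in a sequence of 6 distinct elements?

15

The maximum occurs when the array is in strictly decreasing order: every one of the C(6, 2) pairs is inverted.
C(6, 2) = 6·5/2 = 15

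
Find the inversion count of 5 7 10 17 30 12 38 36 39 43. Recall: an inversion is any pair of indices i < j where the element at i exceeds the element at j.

3 inversions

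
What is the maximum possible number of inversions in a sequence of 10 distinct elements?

The maximum occurs when the array is in strictly decreasing order: every one of the C(10, 2) pairs is inverted.
C(10, 2) = 10·9/2 = 45

45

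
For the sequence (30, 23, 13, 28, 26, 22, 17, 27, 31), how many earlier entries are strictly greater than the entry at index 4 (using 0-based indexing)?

The element at index 4 is 26.
Elements before it: 30, 23, 13, 28
Those larger than 26: 30, 28

2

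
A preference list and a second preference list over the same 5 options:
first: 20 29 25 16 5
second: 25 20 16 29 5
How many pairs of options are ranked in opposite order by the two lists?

3 pairs

Assign each item its position (1..5) in the first ordering, then rewrite the second ordering as that position sequence:
positions: 20→1, 29→2, 25→3, 16→4, 5→5
second ordering as positions: [3, 1, 4, 2, 5]
Discordant pairs = inversions in this position sequence.
3: 1, 2 → 2
1: 0
4: 2 → 1
2: 0
5: 0
Total: 2 + 0 + 1 + 0 + 0 = 3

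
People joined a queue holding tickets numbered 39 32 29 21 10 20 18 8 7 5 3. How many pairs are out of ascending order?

For each element, count later entries that are smaller:
39: 10
32: 9
29: 8
21: 7
10: 4
20: 5
18: 4
8: 3
7: 2
5: 1
3: 0
Sum: 10 + 9 + 8 + 7 + 4 + 5 + 4 + 3 + 2 + 1 + 0 = 53

Inversions: 53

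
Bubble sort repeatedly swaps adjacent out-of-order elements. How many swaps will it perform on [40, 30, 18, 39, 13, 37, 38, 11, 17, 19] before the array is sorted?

Each adjacent swap fixes exactly one inversion, so the minimum swap count equals the number of inversions.
Count inversions — for each element, later elements that are smaller:
40: 30, 18, 39, 13, 37, 38, 11, 17, 19 → 9
30: 18, 13, 11, 17, 19 → 5
18: 13, 11, 17 → 3
39: 13, 37, 38, 11, 17, 19 → 6
13: 11 → 1
37: 11, 17, 19 → 3
38: 11, 17, 19 → 3
11: none → 0
17: none → 0
19: none → 0
Total inversions: 9 + 5 + 3 + 6 + 1 + 3 + 3 + 0 + 0 + 0 = 30

Swaps: 30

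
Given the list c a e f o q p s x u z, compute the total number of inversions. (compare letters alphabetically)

3 inversions

Element-by-element contributions:
c → a → 1
a → none → 0
e → none → 0
f → none → 0
o → none → 0
q → p → 1
p → none → 0
s → none → 0
x → u → 1
u → none → 0
z → none → 0
Sum: 1 + 0 + 0 + 0 + 0 + 1 + 0 + 0 + 1 + 0 + 0 = 3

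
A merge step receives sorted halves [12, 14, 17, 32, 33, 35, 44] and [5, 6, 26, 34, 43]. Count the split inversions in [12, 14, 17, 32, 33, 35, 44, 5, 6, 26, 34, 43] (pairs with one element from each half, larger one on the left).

Take each right-half value and tally the left-half values above it:
r = 5: 12, 14, 17, 32, 33, 35, 44 → 7
r = 6: 12, 14, 17, 32, 33, 35, 44 → 7
r = 26: 32, 33, 35, 44 → 4
r = 34: 35, 44 → 2
r = 43: 44 → 1
Cross-inversions: 7 + 7 + 4 + 2 + 1 = 21

There are 21 split inversions.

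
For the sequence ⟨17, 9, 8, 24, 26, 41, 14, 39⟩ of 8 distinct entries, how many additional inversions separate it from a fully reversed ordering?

Maximum inversions for 8 distinct elements is C(8, 2) = 8·7/2 = 28.
Current inversions — for each element, count later smaller elements:
17: 3
9: 1
8: 0
24: 1
26: 1
41: 2
14: 0
39: 0
Current total: 3 + 1 + 0 + 1 + 1 + 2 + 0 + 0 = 8
Shortfall: 28 − 8 = 20

20 inversions short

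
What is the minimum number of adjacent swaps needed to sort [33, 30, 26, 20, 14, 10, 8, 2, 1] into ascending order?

36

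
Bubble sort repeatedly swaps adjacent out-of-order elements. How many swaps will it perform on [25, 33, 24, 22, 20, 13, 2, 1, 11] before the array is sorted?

33 swaps

Minimum adjacent swaps = number of inversions (each swap of adjacent out-of-order elements removes one inversion and no swap can remove more).
Count inversions — for each element, later elements that are smaller:
25: 24, 22, 20, 13, 2, 1, 11 → 7
33: 24, 22, 20, 13, 2, 1, 11 → 7
24: 22, 20, 13, 2, 1, 11 → 6
22: 20, 13, 2, 1, 11 → 5
20: 13, 2, 1, 11 → 4
13: 2, 1, 11 → 3
2: 1 → 1
1: none → 0
11: none → 0
Total inversions: 7 + 7 + 6 + 5 + 4 + 3 + 1 + 0 + 0 = 33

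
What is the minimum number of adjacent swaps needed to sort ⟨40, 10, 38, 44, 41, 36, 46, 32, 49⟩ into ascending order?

Minimum adjacent swaps = number of inversions (each swap of adjacent out-of-order elements removes one inversion and no swap can remove more).
Count inversions — for each element, later elements that are smaller:
40: 10, 38, 36, 32 → 4
10: none → 0
38: 36, 32 → 2
44: 41, 36, 32 → 3
41: 36, 32 → 2
36: 32 → 1
46: 32 → 1
32: none → 0
49: none → 0
Total inversions: 4 + 0 + 2 + 3 + 2 + 1 + 1 + 0 + 0 = 13

13 adjacent swaps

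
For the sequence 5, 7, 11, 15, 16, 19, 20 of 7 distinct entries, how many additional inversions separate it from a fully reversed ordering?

21 inversions short

Maximum inversions for 7 distinct elements is C(7, 2) = 7·6/2 = 21.
Current inversions — for each element, count later smaller elements:
5: 0
7: 0
11: 0
15: 0
16: 0
19: 0
20: 0
Current total: 0 + 0 + 0 + 0 + 0 + 0 + 0 = 0
Shortfall: 21 − 0 = 21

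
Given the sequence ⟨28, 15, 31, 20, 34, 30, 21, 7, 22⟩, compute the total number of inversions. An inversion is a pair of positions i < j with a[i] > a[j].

There are 20 out-of-order pairs.

For each element, count later entries that are smaller:
28 → 15, 20, 21, 7, 22 → 5
15 → 7 → 1
31 → 20, 30, 21, 7, 22 → 5
20 → 7 → 1
34 → 30, 21, 7, 22 → 4
30 → 21, 7, 22 → 3
21 → 7 → 1
7 → none → 0
22 → none → 0
Sum: 5 + 1 + 5 + 1 + 4 + 3 + 1 + 0 + 0 = 20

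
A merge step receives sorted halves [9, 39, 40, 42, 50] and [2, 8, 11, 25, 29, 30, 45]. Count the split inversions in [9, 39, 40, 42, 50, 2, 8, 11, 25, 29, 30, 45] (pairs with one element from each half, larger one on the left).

27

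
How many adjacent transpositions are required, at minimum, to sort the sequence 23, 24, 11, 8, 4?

9

The minimum number of adjacent swaps to sort an array equals its inversion count, since every such swap removes exactly one inversion.
Count inversions — for each element, later elements that are smaller:
23: 11, 8, 4 → 3
24: 11, 8, 4 → 3
11: 8, 4 → 2
8: 4 → 1
4: none → 0
Total inversions: 3 + 3 + 2 + 1 + 0 = 9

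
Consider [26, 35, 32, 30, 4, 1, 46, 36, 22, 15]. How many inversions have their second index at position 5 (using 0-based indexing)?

The element at index 5 is 1.
Elements before it: 26, 35, 32, 30, 4
Those larger than 1: 26, 35, 32, 30, 4

5 such elements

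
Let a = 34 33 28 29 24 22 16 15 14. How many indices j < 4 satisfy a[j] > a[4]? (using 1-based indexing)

2 such elements

The element at index 4 is 29.
Elements before it: 34, 33, 28
Those larger than 29: 34, 33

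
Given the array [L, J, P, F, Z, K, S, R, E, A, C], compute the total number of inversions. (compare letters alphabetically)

36 out-of-order pairs

Count, for each position, how many later elements it exceeds:
L → J, F, K, E, A, C → 6
J → F, E, A, C → 4
P → F, K, E, A, C → 5
F → E, A, C → 3
Z → K, S, R, E, A, C → 6
K → E, A, C → 3
S → R, E, A, C → 4
R → E, A, C → 3
E → A, C → 2
A → none → 0
C → none → 0
Sum: 6 + 4 + 5 + 3 + 6 + 3 + 4 + 3 + 2 + 0 + 0 = 36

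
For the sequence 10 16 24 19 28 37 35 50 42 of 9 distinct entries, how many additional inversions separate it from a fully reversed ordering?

33

Maximum inversions for 9 distinct elements is C(9, 2) = 9·8/2 = 36.
Current inversions — for each element, count later smaller elements:
10: 0
16: 0
24: 1
19: 0
28: 0
37: 1
35: 0
50: 1
42: 0
Current total: 0 + 0 + 1 + 0 + 0 + 1 + 0 + 1 + 0 = 3
Shortfall: 36 − 3 = 33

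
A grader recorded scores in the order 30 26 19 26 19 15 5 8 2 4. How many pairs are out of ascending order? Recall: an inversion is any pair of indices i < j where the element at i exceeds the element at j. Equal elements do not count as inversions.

For each element, count later entries that are smaller:
30: 9
26: 7
19: 5
26: 6
19: 5
15: 4
5: 2
8: 2
2: 0
4: 0
Sum: 9 + 7 + 5 + 6 + 5 + 4 + 2 + 2 + 0 + 0 = 40

Out-of-order pairs: 40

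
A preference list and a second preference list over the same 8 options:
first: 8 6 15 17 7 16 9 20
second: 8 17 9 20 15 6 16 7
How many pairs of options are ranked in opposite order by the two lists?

Assign each item its position (1..8) in the first ordering, then rewrite the second ordering as that position sequence:
positions: 8→1, 6→2, 15→3, 17→4, 7→5, 16→6, 9→7, 20→8
second ordering as positions: [1, 4, 7, 8, 3, 2, 6, 5]
Discordant pairs = inversions in this position sequence.
1: 0
4: 3, 2 → 2
7: 3, 2, 6, 5 → 4
8: 3, 2, 6, 5 → 4
3: 2 → 1
2: 0
6: 5 → 1
5: 0
Total: 0 + 2 + 4 + 4 + 1 + 0 + 1 + 0 = 12

12 pairs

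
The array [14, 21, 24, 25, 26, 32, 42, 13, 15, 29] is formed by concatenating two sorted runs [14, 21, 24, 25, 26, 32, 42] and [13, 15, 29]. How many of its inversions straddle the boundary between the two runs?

15 cross-inversions

Count, for every r in R, how many entries of L exceed r:
r = 13: 14, 21, 24, 25, 26, 32, 42 → 7
r = 15: 21, 24, 25, 26, 32, 42 → 6
r = 29: 32, 42 → 2
Cross-inversions: 7 + 6 + 2 = 15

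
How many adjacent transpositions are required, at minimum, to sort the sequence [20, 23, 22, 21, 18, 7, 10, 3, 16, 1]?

Minimum adjacent swaps = number of inversions (each swap of adjacent out-of-order elements removes one inversion and no swap can remove more).
Count inversions — for each element, later elements that are smaller:
20: 18, 7, 10, 3, 16, 1 → 6
23: 22, 21, 18, 7, 10, 3, 16, 1 → 8
22: 21, 18, 7, 10, 3, 16, 1 → 7
21: 18, 7, 10, 3, 16, 1 → 6
18: 7, 10, 3, 16, 1 → 5
7: 3, 1 → 2
10: 3, 1 → 2
3: 1 → 1
16: 1 → 1
1: none → 0
Total inversions: 6 + 8 + 7 + 6 + 5 + 2 + 2 + 1 + 1 + 0 = 38

38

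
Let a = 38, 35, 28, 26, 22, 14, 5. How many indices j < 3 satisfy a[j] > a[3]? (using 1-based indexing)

The element at index 3 is 28.
Elements before it: 38, 35
Those larger than 28: 38, 35

2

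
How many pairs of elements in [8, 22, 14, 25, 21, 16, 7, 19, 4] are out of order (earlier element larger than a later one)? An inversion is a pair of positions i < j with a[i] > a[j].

Element-by-element contributions:
8 → 7, 4 → 2
22 → 14, 21, 16, 7, 19, 4 → 6
14 → 7, 4 → 2
25 → 21, 16, 7, 19, 4 → 5
21 → 16, 7, 19, 4 → 4
16 → 7, 4 → 2
7 → 4 → 1
19 → 4 → 1
4 → none → 0
Sum: 2 + 6 + 2 + 5 + 4 + 2 + 1 + 1 + 0 = 23

There are 23 inversions.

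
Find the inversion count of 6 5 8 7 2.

6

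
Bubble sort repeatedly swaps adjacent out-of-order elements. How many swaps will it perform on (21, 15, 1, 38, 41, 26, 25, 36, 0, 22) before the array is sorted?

23

The minimum number of adjacent swaps to sort an array equals its inversion count, since every such swap removes exactly one inversion.
Count inversions — for each element, later elements that are smaller:
21: 15, 1, 0 → 3
15: 1, 0 → 2
1: 0 → 1
38: 26, 25, 36, 0, 22 → 5
41: 26, 25, 36, 0, 22 → 5
26: 25, 0, 22 → 3
25: 0, 22 → 2
36: 0, 22 → 2
0: none → 0
22: none → 0
Total inversions: 3 + 2 + 1 + 5 + 5 + 3 + 2 + 2 + 0 + 0 = 23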